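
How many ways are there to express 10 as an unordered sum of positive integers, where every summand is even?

They are:
10
8+2
6+4
6+2+2
4+4+2
4+2+2+2
2+2+2+2+2
Counting gives 7.

7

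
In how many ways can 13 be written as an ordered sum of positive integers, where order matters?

4096

There are 12 gaps and each independently is a cut or not, giving 2^12 = 4096.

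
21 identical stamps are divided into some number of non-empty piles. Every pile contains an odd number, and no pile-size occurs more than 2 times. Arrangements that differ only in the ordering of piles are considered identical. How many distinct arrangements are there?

20

The partitions of 21 that satisfy the conditions:
21
19 + 1 + 1
17 + 3 + 1
15 + 5 + 1
15 + 3 + 3
13 + 7 + 1
13 + 5 + 3
13 + 3 + 3 + 1 + 1
11 + 9 + 1
11 + 7 + 3
11 + 5 + 5
11 + 5 + 3 + 1 + 1
9 + 9 + 3
9 + 7 + 5
9 + 7 + 3 + 1 + 1
9 + 5 + 5 + 1 + 1
9 + 5 + 3 + 3 + 1
7 + 7 + 5 + 1 + 1
7 + 7 + 3 + 3 + 1
7 + 5 + 5 + 3 + 1
That's 20 in total.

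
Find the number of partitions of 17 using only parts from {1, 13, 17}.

3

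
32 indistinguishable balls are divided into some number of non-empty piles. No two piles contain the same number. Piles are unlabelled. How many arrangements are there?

390

Direct enumeration gives 390 partitions.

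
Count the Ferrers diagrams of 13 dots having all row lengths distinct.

They are:
13
12 + 1
11 + 2
10 + 3
10 + 2 + 1
9 + 4
9 + 3 + 1
8 + 5
8 + 4 + 1
8 + 3 + 2
7 + 6
7 + 5 + 1
7 + 4 + 2
7 + 3 + 2 + 1
6 + 5 + 2
6 + 4 + 3
6 + 4 + 2 + 1
5 + 4 + 3 + 1

18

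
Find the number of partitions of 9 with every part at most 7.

There are too many to list fully; the first 12 (by largest part) are:
7+2
7+1+1
6+3
6+2+1
6+1+1+1
5+4
5+3+1
5+2+2
5+2+1+1
5+1+1+1+1
4+4+1
4+3+2
…and 16 more, for 28 total.

28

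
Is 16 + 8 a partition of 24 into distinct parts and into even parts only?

Yes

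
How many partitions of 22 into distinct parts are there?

89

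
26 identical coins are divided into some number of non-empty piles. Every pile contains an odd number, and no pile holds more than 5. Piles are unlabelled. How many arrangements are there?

There are too many to list fully; the first 12 (by largest part) are:
5, 5, 5, 5, 5, 1
5, 5, 5, 5, 3, 3
5, 5, 5, 5, 3, 1, 1, 1
5, 5, 5, 5, 1, 1, 1, 1, 1, 1
5, 5, 5, 3, 3, 3, 1, 1
5, 5, 5, 3, 3, 1, 1, 1, 1, 1
5, 5, 5, 3, 1, 1, 1, 1, 1, 1, 1, 1
5, 5, 5, 1, 1, 1, 1, 1, 1, 1, 1, 1, 1, 1
5, 5, 3, 3, 3, 3, 3, 1
5, 5, 3, 3, 3, 3, 1, 1, 1, 1
5, 5, 3, 3, 3, 1, 1, 1, 1, 1, 1, 1
5, 5, 3, 3, 1, 1, 1, 1, 1, 1, 1, 1, 1, 1
…and 19 more, for 31 total.

31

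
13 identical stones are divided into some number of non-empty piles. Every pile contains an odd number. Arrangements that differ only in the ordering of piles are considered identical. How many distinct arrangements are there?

They are:
13
11 + 1 + 1
9 + 3 + 1
9 + 1 + 1 + 1 + 1
7 + 5 + 1
7 + 3 + 3
7 + 3 + 1 + 1 + 1
7 + 1 + 1 + 1 + 1 + 1 + 1
5 + 5 + 3
5 + 5 + 1 + 1 + 1
5 + 3 + 3 + 1 + 1
5 + 3 + 1 + 1 + 1 + 1 + 1
5 + 1 + 1 + 1 + 1 + 1 + 1 + 1 + 1
3 + 3 + 3 + 3 + 1
3 + 3 + 3 + 1 + 1 + 1 + 1
3 + 3 + 1 + 1 + 1 + 1 + 1 + 1 + 1
3 + 1 + 1 + 1 + 1 + 1 + 1 + 1 + 1 + 1 + 1
1 + 1 + 1 + 1 + 1 + 1 + 1 + 1 + 1 + 1 + 1 + 1 + 1

18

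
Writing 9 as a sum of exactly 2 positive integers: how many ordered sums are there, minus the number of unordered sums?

Ordered (compositions into 2 parts): C(8,1) = 8.
Unordered (partitions into 2 parts): 4.
Difference: 8 − 4 = 4.

4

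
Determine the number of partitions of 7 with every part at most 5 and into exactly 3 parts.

4

Enumerating:
1,1,5
1,2,4
1,3,3
2,2,3
Counting gives 4.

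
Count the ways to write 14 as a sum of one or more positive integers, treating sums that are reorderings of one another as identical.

Counting exhaustively, 135 partitions satisfy the conditions.

135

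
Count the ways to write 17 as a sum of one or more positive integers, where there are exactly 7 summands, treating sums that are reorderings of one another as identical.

38

There are too many to list fully; the first 12 (by largest part) are:
11, 1, 1, 1, 1, 1, 1
10, 2, 1, 1, 1, 1, 1
9, 3, 1, 1, 1, 1, 1
9, 2, 2, 1, 1, 1, 1
8, 4, 1, 1, 1, 1, 1
8, 3, 2, 1, 1, 1, 1
8, 2, 2, 2, 1, 1, 1
7, 5, 1, 1, 1, 1, 1
7, 4, 2, 1, 1, 1, 1
7, 3, 3, 1, 1, 1, 1
7, 3, 2, 2, 1, 1, 1
7, 2, 2, 2, 2, 1, 1
…and 26 more, for 38 total.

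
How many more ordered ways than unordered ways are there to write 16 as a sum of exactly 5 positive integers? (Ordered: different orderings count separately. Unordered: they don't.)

1328

Compositions: C(15,4) = 1365.
Partitions of 16 into exactly 5 parts: 37.
Difference: 1365 − 37 = 1328.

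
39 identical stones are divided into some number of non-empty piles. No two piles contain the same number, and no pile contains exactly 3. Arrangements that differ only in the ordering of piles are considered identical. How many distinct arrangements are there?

583

Counting exhaustively, 583 partitions satisfy the conditions.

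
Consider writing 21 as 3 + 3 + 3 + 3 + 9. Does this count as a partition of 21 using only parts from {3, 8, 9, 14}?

The parts sum to 21, and the condition 'each summand belongs to {3, 8, 9, 14}' holds.

Yes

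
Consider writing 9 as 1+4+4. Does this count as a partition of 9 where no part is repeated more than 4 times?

Yes

The parts sum to 9, and the condition 'no summand is used more than 4 times' holds.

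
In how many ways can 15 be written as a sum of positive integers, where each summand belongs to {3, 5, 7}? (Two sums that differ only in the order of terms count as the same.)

3

Enumerating:
7, 5, 3
5, 5, 5
3, 3, 3, 3, 3
Counting gives 3.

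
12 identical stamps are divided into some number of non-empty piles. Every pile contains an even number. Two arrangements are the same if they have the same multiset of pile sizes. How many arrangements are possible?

11

They are:
12
10+2
8+4
8+2+2
6+6
6+4+2
6+2+2+2
4+4+4
4+4+2+2
4+2+2+2+2
2+2+2+2+2+2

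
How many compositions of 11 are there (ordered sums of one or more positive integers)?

1024

The number of compositions of n is 2^(n−1); here 2^10 = 1024.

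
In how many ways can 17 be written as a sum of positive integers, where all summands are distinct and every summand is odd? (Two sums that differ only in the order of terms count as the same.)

5

They are:
17
13, 3, 1
11, 5, 1
9, 7, 1
9, 5, 3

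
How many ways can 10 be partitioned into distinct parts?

10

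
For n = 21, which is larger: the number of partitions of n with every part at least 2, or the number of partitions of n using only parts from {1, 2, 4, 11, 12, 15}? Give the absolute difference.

102

Partitions of 21 with every part at least 2: 165.
Partitions of 21 using only parts from {1, 2, 4, 11, 12, 15}: 63.
|165 − 63| = 102.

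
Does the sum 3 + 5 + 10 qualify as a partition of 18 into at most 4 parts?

Yes

The parts sum to 18, and the condition 'there are at most 4 summands' holds.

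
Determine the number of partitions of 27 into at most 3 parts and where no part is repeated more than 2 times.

74

There are 74 such partitions.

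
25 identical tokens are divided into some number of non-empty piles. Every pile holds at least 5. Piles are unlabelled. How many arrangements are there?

There are too many to list fully; the first 12 (by largest part) are:
25
20, 5
19, 6
18, 7
17, 8
16, 9
15, 10
15, 5, 5
14, 11
14, 6, 5
13, 12
13, 7, 5
…and 18 more, for 30 total.

30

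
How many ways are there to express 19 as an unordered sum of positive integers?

490

A full systematic count gives 490.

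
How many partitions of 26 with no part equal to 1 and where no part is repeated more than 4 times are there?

405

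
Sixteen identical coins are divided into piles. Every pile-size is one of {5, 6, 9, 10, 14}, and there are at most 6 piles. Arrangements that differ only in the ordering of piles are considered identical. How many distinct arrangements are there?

Listing the qualifying partitions of 16:
10,6
6,5,5

2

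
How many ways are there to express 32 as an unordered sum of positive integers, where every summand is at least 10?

10

They are:
32
22 + 10
21 + 11
20 + 12
19 + 13
18 + 14
17 + 15
16 + 16
12 + 10 + 10
11 + 11 + 10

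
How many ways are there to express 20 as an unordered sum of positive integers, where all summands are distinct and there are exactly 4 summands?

23

The partitions of 20 that satisfy the conditions:
1+2+3+14
1+2+4+13
1+2+5+12
1+3+4+12
1+2+6+11
1+3+5+11
2+3+4+11
1+2+7+10
1+3+6+10
1+4+5+10
2+3+5+10
1+2+8+9
1+3+7+9
1+4+6+9
2+3+6+9
2+4+5+9
1+4+7+8
2+3+7+8
1+5+6+8
2+4+6+8
3+4+5+8
2+5+6+7
3+4+6+7
That's 23 in total.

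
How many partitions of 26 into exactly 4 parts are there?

Enumerating by decreasing first part gives 136 partitions in all.

136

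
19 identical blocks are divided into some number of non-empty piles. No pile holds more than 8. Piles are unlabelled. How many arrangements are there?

A full systematic count gives 352.

352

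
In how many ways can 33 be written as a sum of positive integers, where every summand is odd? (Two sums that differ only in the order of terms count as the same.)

448

Direct enumeration gives 448 partitions.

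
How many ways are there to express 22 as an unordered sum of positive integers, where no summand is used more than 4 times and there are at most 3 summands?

52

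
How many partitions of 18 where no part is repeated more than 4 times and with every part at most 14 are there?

There are 255 such partitions.

255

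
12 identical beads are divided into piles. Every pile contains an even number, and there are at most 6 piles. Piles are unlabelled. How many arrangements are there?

Listing the qualifying partitions of 12:
12
2,10
4,8
2,2,8
6,6
2,4,6
2,2,2,6
4,4,4
2,2,4,4
2,2,2,2,4
2,2,2,2,2,2

11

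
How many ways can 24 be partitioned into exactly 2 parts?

Listing the qualifying partitions of 24:
23,1
22,2
21,3
20,4
19,5
18,6
17,7
16,8
15,9
14,10
13,11
12,12
That's 12 in total.

12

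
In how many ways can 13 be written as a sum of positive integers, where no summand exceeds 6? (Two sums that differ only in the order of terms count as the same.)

Enumerating by decreasing first part gives 71 partitions in all.

71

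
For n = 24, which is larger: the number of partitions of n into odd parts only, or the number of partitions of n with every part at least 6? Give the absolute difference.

106

Partitions of 24 into odd parts only: 122.
Partitions of 24 with every part at least 6: 16.
|122 − 16| = 106.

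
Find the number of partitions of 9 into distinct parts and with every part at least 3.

3

Listing the qualifying partitions of 9:
9
6,3
5,4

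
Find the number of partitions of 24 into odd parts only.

Direct enumeration gives 122 partitions.

122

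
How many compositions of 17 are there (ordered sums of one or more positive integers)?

Each of the 16 gaps between 17 units is either a break or not: 2^16 = 65536.

65536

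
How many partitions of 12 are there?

There are 77 such partitions.

77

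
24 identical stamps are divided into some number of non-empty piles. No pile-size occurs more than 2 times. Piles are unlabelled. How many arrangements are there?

There are 431 such partitions.

431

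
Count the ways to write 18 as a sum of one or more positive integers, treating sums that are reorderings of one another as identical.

385

There are 385 such partitions.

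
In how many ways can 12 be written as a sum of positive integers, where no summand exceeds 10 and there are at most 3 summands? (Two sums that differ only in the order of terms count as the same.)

17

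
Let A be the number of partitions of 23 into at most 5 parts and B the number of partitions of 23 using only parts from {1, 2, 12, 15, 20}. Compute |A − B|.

266

Partitions of 23 into at most 5 parts: 291.
Partitions of 23 using only parts from {1, 2, 12, 15, 20}: 25.
|291 − 25| = 266.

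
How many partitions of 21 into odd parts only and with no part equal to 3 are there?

30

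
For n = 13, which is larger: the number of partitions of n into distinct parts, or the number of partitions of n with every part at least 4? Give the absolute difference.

13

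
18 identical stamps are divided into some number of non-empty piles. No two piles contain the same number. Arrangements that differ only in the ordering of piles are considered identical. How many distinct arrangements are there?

A partial list (first 12 by largest part):
18
1,17
2,16
3,15
1,2,15
4,14
1,3,14
5,13
1,4,13
2,3,13
6,12
1,5,12
…and 34 more, for 46 total.

46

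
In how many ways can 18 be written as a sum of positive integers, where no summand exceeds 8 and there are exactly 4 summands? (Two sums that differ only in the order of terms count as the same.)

24

They are:
8 + 8 + 1 + 1
8 + 7 + 2 + 1
8 + 6 + 3 + 1
8 + 6 + 2 + 2
8 + 5 + 4 + 1
8 + 5 + 3 + 2
8 + 4 + 4 + 2
8 + 4 + 3 + 3
7 + 7 + 3 + 1
7 + 7 + 2 + 2
7 + 6 + 4 + 1
7 + 6 + 3 + 2
7 + 5 + 5 + 1
7 + 5 + 4 + 2
7 + 5 + 3 + 3
7 + 4 + 4 + 3
6 + 6 + 5 + 1
6 + 6 + 4 + 2
6 + 6 + 3 + 3
6 + 5 + 5 + 2
6 + 5 + 4 + 3
6 + 4 + 4 + 4
5 + 5 + 5 + 3
5 + 5 + 4 + 4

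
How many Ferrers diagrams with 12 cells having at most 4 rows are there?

34

A partial list (first 12 by largest part):
12
11+1
10+2
10+1+1
9+3
9+2+1
9+1+1+1
8+4
8+3+1
8+2+2
8+2+1+1
7+5
…and 22 more, for 34 total.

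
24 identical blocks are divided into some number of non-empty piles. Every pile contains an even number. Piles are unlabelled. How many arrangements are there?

77

Systematic enumeration (by largest part, then next-largest, …) yields 77.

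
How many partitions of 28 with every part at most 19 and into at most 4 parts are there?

Enumerating by decreasing first part gives 208 partitions in all.

208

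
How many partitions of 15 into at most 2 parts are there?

The partitions of 15 that satisfy the conditions:
15
1, 14
2, 13
3, 12
4, 11
5, 10
6, 9
7, 8
That's 8 in total.

8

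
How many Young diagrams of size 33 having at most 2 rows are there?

They are:
33
32 + 1
31 + 2
30 + 3
29 + 4
28 + 5
27 + 6
26 + 7
25 + 8
24 + 9
23 + 10
22 + 11
21 + 12
20 + 13
19 + 14
18 + 15
17 + 16
That's 17 in total.

17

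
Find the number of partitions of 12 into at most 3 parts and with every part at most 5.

3

Enumerating:
5+5+2
5+4+3
4+4+4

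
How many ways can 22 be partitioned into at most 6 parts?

391

There are 391 such partitions.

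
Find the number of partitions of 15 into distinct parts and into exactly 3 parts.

Listing the qualifying partitions of 15:
12,2,1
11,3,1
10,4,1
10,3,2
9,5,1
9,4,2
8,6,1
8,5,2
8,4,3
7,6,2
7,5,3
6,5,4

12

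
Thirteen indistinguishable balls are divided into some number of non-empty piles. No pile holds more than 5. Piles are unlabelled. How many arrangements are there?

A partial list (first 12 by largest part):
3 + 5 + 5
1 + 2 + 5 + 5
1 + 1 + 1 + 5 + 5
4 + 4 + 5
1 + 3 + 4 + 5
2 + 2 + 4 + 5
1 + 1 + 2 + 4 + 5
1 + 1 + 1 + 1 + 4 + 5
2 + 3 + 3 + 5
1 + 1 + 3 + 3 + 5
1 + 2 + 2 + 3 + 5
1 + 1 + 1 + 2 + 3 + 5
…and 45 more, for 57 total.

57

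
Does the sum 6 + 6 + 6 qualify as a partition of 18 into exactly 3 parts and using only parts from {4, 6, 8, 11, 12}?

The parts sum to 18, and the condition 'there are exactly 3 summands' holds; the condition 'each summand belongs to {4, 6, 8, 11, 12}' holds.

Yes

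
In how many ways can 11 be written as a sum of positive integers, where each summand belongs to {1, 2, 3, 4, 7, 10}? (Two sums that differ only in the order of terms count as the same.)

33

A partial list (first 12 by largest part):
1,10
4,7
1,3,7
2,2,7
1,1,2,7
1,1,1,1,7
3,4,4
1,2,4,4
1,1,1,4,4
1,3,3,4
2,2,3,4
1,1,2,3,4
…and 21 more, for 33 total.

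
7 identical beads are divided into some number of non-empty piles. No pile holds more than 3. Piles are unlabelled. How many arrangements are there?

The partitions of 7 that satisfy the conditions:
3, 3, 1
3, 2, 2
3, 2, 1, 1
3, 1, 1, 1, 1
2, 2, 2, 1
2, 2, 1, 1, 1
2, 1, 1, 1, 1, 1
1, 1, 1, 1, 1, 1, 1
That's 8 in total.

8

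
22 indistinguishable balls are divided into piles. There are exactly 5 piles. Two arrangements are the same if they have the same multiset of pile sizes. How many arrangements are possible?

Enumerating by decreasing first part gives 119 partitions in all.

119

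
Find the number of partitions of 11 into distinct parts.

They are:
11
1+10
2+9
3+8
1+2+8
4+7
1+3+7
5+6
1+4+6
2+3+6
2+4+5
1+2+3+5
Counting gives 12.

12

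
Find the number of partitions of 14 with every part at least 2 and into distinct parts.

12

The partitions of 14 that satisfy the conditions:
14
12+2
11+3
10+4
9+5
9+3+2
8+6
8+4+2
7+5+2
7+4+3
6+5+3
5+4+3+2
That's 12 in total.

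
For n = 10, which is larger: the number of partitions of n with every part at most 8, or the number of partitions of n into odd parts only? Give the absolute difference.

30

Partitions of 10 with every part at most 8: 40.
Partitions of 10 into odd parts only: 10.
|40 − 10| = 30.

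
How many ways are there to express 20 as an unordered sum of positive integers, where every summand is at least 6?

8

Listing the qualifying partitions of 20:
20
14 + 6
13 + 7
12 + 8
11 + 9
10 + 10
8 + 6 + 6
7 + 7 + 6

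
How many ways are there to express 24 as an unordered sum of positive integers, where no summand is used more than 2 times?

There are 431 such partitions.

431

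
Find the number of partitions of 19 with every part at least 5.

The partitions of 19 that satisfy the conditions:
19
14,5
13,6
12,7
11,8
10,9
9,5,5
8,6,5
7,7,5
7,6,6
That's 10 in total.

10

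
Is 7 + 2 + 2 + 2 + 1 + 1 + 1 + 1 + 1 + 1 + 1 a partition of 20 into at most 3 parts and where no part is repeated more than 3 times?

No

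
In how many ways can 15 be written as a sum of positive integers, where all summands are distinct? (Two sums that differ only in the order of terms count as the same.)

There are too many to list fully; the first 12 (by largest part) are:
15
14, 1
13, 2
12, 3
12, 2, 1
11, 4
11, 3, 1
10, 5
10, 4, 1
10, 3, 2
9, 6
9, 5, 1
…and 15 more, for 27 total.

27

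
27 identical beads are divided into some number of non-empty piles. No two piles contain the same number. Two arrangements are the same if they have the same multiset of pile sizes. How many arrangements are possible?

Counting exhaustively, 192 partitions satisfy the conditions.

192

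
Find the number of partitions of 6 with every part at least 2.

4

Enumerating:
6
4, 2
3, 3
2, 2, 2
That's 4 in total.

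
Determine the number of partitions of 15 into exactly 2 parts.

Listing the qualifying partitions of 15:
14,1
13,2
12,3
11,4
10,5
9,6
8,7

7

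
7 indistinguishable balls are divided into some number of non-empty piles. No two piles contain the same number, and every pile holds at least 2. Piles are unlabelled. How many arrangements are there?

Enumerating:
7
2+5
3+4
That's 3 in total.

3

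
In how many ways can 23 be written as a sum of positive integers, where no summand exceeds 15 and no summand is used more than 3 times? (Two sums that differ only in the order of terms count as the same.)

554

Counting exhaustively, 554 partitions satisfy the conditions.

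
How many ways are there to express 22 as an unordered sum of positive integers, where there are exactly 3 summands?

There are too many to list fully; the first 12 (by largest part) are:
1+1+20
1+2+19
1+3+18
2+2+18
1+4+17
2+3+17
1+5+16
2+4+16
3+3+16
1+6+15
2+5+15
3+4+15
…and 28 more, for 40 total.

40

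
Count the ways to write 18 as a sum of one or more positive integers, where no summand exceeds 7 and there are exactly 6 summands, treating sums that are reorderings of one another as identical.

39

There are too many to list fully; the first 12 (by largest part) are:
7,7,1,1,1,1
7,6,2,1,1,1
7,5,3,1,1,1
7,5,2,2,1,1
7,4,4,1,1,1
7,4,3,2,1,1
7,4,2,2,2,1
7,3,3,3,1,1
7,3,3,2,2,1
7,3,2,2,2,2
6,6,3,1,1,1
6,6,2,2,1,1
…and 27 more, for 39 total.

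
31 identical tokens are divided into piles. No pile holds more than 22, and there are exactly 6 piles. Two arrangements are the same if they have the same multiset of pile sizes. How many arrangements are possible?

605

Direct enumeration gives 605 partitions.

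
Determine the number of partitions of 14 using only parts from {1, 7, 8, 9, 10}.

They are:
1, 1, 1, 1, 10
1, 1, 1, 1, 1, 9
1, 1, 1, 1, 1, 1, 8
7, 7
1, 1, 1, 1, 1, 1, 1, 7
1, 1, 1, 1, 1, 1, 1, 1, 1, 1, 1, 1, 1, 1
That's 6 in total.

6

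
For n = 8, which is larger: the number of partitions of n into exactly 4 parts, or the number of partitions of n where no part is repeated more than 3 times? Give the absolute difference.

Partitions of 8 into exactly 4 parts: 5.
Partitions of 8 where no part is repeated more than 3 times: 16.
|5 − 16| = 11.

11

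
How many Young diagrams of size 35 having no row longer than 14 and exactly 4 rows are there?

89

Direct enumeration gives 89 partitions.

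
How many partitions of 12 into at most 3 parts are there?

19

Enumerating:
12
11, 1
10, 2
10, 1, 1
9, 3
9, 2, 1
8, 4
8, 3, 1
8, 2, 2
7, 5
7, 4, 1
7, 3, 2
6, 6
6, 5, 1
6, 4, 2
6, 3, 3
5, 5, 2
5, 4, 3
4, 4, 4
That's 19 in total.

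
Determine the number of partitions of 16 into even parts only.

22

The partitions of 16 that satisfy the conditions:
16
14 + 2
12 + 4
12 + 2 + 2
10 + 6
10 + 4 + 2
10 + 2 + 2 + 2
8 + 8
8 + 6 + 2
8 + 4 + 4
8 + 4 + 2 + 2
8 + 2 + 2 + 2 + 2
6 + 6 + 4
6 + 6 + 2 + 2
6 + 4 + 4 + 2
6 + 4 + 2 + 2 + 2
6 + 2 + 2 + 2 + 2 + 2
4 + 4 + 4 + 4
4 + 4 + 4 + 2 + 2
4 + 4 + 2 + 2 + 2 + 2
4 + 2 + 2 + 2 + 2 + 2 + 2
2 + 2 + 2 + 2 + 2 + 2 + 2 + 2
That's 22 in total.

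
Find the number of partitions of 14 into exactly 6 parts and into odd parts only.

Enumerating:
9, 1, 1, 1, 1, 1
7, 3, 1, 1, 1, 1
5, 5, 1, 1, 1, 1
5, 3, 3, 1, 1, 1
3, 3, 3, 3, 1, 1

5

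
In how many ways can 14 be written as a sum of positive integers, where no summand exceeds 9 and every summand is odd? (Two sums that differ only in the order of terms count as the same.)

19

Enumerating:
9, 5
9, 3, 1, 1
9, 1, 1, 1, 1, 1
7, 7
7, 5, 1, 1
7, 3, 3, 1
7, 3, 1, 1, 1, 1
7, 1, 1, 1, 1, 1, 1, 1
5, 5, 3, 1
5, 5, 1, 1, 1, 1
5, 3, 3, 3
5, 3, 3, 1, 1, 1
5, 3, 1, 1, 1, 1, 1, 1
5, 1, 1, 1, 1, 1, 1, 1, 1, 1
3, 3, 3, 3, 1, 1
3, 3, 3, 1, 1, 1, 1, 1
3, 3, 1, 1, 1, 1, 1, 1, 1, 1
3, 1, 1, 1, 1, 1, 1, 1, 1, 1, 1, 1
1, 1, 1, 1, 1, 1, 1, 1, 1, 1, 1, 1, 1, 1
Counting gives 19.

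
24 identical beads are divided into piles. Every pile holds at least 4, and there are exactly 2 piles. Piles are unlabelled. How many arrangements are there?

9

Enumerating:
20 + 4
19 + 5
18 + 6
17 + 7
16 + 8
15 + 9
14 + 10
13 + 11
12 + 12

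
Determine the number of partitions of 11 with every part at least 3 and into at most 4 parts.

6

They are:
11
8 + 3
7 + 4
6 + 5
5 + 3 + 3
4 + 4 + 3
Counting gives 6.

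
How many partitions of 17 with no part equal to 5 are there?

220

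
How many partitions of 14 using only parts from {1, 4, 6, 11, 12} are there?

10

The partitions of 14 that satisfy the conditions:
1, 1, 12
1, 1, 1, 11
1, 1, 6, 6
4, 4, 6
1, 1, 1, 1, 4, 6
1, 1, 1, 1, 1, 1, 1, 1, 6
1, 1, 4, 4, 4
1, 1, 1, 1, 1, 1, 4, 4
1, 1, 1, 1, 1, 1, 1, 1, 1, 1, 4
1, 1, 1, 1, 1, 1, 1, 1, 1, 1, 1, 1, 1, 1
That's 10 in total.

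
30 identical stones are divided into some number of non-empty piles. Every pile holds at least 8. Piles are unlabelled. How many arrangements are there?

16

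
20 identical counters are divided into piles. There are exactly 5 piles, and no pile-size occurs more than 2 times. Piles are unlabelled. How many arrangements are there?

57

There are too many to list fully; the first 12 (by largest part) are:
1, 1, 2, 2, 14
1, 1, 2, 3, 13
1, 1, 2, 4, 12
1, 1, 3, 3, 12
1, 2, 2, 3, 12
1, 1, 2, 5, 11
1, 1, 3, 4, 11
1, 2, 2, 4, 11
1, 2, 3, 3, 11
1, 1, 2, 6, 10
1, 1, 3, 5, 10
1, 2, 2, 5, 10
…and 45 more, for 57 total.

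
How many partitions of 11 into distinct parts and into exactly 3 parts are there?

5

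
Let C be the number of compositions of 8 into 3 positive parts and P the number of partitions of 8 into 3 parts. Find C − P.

16

Ordered (compositions into 3 parts): C(7,2) = 21.
Partitions of 8 into exactly 3 parts: 5.
Difference: 21 − 5 = 16.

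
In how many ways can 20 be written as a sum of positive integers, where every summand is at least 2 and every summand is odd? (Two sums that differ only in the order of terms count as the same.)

Listing the qualifying partitions of 20:
3,17
5,15
7,13
9,11
3,3,3,11
3,3,5,9
3,3,7,7
3,5,5,7
5,5,5,5
3,3,3,3,3,5

10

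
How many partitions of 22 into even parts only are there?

A partial list (first 12 by largest part):
22
20, 2
18, 4
18, 2, 2
16, 6
16, 4, 2
16, 2, 2, 2
14, 8
14, 6, 2
14, 4, 4
14, 4, 2, 2
14, 2, 2, 2, 2
…and 44 more, for 56 total.

56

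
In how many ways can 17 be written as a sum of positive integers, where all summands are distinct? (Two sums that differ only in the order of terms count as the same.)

There are too many to list fully; the first 12 (by largest part) are:
17
16, 1
15, 2
14, 3
14, 2, 1
13, 4
13, 3, 1
12, 5
12, 4, 1
12, 3, 2
11, 6
11, 5, 1
…and 26 more, for 38 total.

38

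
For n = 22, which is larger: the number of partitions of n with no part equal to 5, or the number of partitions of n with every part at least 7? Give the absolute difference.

698

Partitions of 22 with no part equal to 5: 705.
Partitions of 22 with every part at least 7: 7.
|705 − 7| = 698.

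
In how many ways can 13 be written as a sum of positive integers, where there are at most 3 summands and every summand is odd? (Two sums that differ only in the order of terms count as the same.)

The partitions of 13 that satisfy the conditions:
13
11,1,1
9,3,1
7,5,1
7,3,3
5,5,3
That's 6 in total.

6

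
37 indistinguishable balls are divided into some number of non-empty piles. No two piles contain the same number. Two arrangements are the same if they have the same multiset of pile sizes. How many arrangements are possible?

A full systematic count gives 760.

760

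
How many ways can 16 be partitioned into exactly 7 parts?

A partial list (first 12 by largest part):
10 + 1 + 1 + 1 + 1 + 1 + 1
9 + 2 + 1 + 1 + 1 + 1 + 1
8 + 3 + 1 + 1 + 1 + 1 + 1
8 + 2 + 2 + 1 + 1 + 1 + 1
7 + 4 + 1 + 1 + 1 + 1 + 1
7 + 3 + 2 + 1 + 1 + 1 + 1
7 + 2 + 2 + 2 + 1 + 1 + 1
6 + 5 + 1 + 1 + 1 + 1 + 1
6 + 4 + 2 + 1 + 1 + 1 + 1
6 + 3 + 3 + 1 + 1 + 1 + 1
6 + 3 + 2 + 2 + 1 + 1 + 1
6 + 2 + 2 + 2 + 2 + 1 + 1
…and 16 more, for 28 total.

28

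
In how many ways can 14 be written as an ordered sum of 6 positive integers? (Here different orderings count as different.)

1287

Equivalently, choose which 5 of the 13 gaps become plus signs: C(13,5) = 1287.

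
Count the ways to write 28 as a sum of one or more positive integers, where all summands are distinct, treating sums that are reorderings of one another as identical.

222

A full systematic count gives 222.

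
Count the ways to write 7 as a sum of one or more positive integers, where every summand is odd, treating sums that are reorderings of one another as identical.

They are:
7
5 + 1 + 1
3 + 3 + 1
3 + 1 + 1 + 1 + 1
1 + 1 + 1 + 1 + 1 + 1 + 1

5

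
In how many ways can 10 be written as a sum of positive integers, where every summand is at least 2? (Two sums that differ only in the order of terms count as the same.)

Listing the qualifying partitions of 10:
10
8,2
7,3
6,4
6,2,2
5,5
5,3,2
4,4,2
4,3,3
4,2,2,2
3,3,2,2
2,2,2,2,2
That's 12 in total.

12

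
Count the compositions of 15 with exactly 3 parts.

Equivalently, choose which 2 of the 14 gaps become plus signs: C(14,2) = 91.

91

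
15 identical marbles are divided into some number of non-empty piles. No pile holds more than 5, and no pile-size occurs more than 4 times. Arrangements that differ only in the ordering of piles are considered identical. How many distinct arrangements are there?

There are too many to list fully; the first 12 (by largest part) are:
5,5,5
1,4,5,5
2,3,5,5
1,1,3,5,5
1,2,2,5,5
1,1,1,2,5,5
2,4,4,5
1,1,4,4,5
3,3,4,5
1,2,3,4,5
1,1,1,3,4,5
2,2,2,4,5
…and 35 more, for 47 total.

47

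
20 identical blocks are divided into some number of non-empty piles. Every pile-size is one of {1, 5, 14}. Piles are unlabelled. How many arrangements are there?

The partitions of 20 that satisfy the conditions:
14 + 5 + 1
14 + 1 + 1 + 1 + 1 + 1 + 1
5 + 5 + 5 + 5
5 + 5 + 5 + 1 + 1 + 1 + 1 + 1
5 + 5 + 1 + 1 + 1 + 1 + 1 + 1 + 1 + 1 + 1 + 1
5 + 1 + 1 + 1 + 1 + 1 + 1 + 1 + 1 + 1 + 1 + 1 + 1 + 1 + 1 + 1
1 + 1 + 1 + 1 + 1 + 1 + 1 + 1 + 1 + 1 + 1 + 1 + 1 + 1 + 1 + 1 + 1 + 1 + 1 + 1

7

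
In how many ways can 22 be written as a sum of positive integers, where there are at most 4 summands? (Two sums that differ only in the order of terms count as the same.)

136

Counting exhaustively, 136 partitions satisfy the conditions.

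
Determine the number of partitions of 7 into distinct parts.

5

They are:
7
6+1
5+2
4+3
4+2+1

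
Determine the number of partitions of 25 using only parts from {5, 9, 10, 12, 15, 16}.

6

They are:
9+16
10+15
5+5+15
5+10+10
5+5+5+10
5+5+5+5+5
That's 6 in total.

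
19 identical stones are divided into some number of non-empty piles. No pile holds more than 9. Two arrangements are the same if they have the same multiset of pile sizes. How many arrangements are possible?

393

A full systematic count gives 393.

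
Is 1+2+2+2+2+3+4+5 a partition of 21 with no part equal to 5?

No

The parts sum to 21, and the condition 'no summand equals 5' is violated.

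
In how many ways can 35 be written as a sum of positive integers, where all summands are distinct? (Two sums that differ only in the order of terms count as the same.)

585

Direct enumeration gives 585 partitions.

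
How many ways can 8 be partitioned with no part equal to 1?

They are:
8
6,2
5,3
4,4
4,2,2
3,3,2
2,2,2,2

7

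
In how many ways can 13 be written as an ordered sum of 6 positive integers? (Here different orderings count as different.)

By stars and bars with positive parts, the count is C(12,5) = 792.

792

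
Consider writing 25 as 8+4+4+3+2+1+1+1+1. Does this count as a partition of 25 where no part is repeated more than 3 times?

The parts sum to 25, and the condition 'no summand is used more than 3 times' is violated.

No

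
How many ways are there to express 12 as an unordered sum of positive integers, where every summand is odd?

Listing the qualifying partitions of 12:
11,1
9,3
9,1,1,1
7,5
7,3,1,1
7,1,1,1,1,1
5,5,1,1
5,3,3,1
5,3,1,1,1,1
5,1,1,1,1,1,1,1
3,3,3,3
3,3,3,1,1,1
3,3,1,1,1,1,1,1
3,1,1,1,1,1,1,1,1,1
1,1,1,1,1,1,1,1,1,1,1,1
That's 15 in total.

15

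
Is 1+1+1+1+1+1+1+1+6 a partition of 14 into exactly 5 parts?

No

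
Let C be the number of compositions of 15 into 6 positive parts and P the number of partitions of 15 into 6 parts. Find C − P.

1976

Compositions: C(14,5) = 2002.
Partitions of 15 into exactly 6 parts: 26.
Difference: 2002 − 26 = 1976.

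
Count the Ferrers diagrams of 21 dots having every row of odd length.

76

Systematic enumeration (by largest part, then next-largest, …) yields 76.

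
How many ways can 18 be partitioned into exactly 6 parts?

58

A partial list (first 12 by largest part):
13+1+1+1+1+1
12+2+1+1+1+1
11+3+1+1+1+1
11+2+2+1+1+1
10+4+1+1+1+1
10+3+2+1+1+1
10+2+2+2+1+1
9+5+1+1+1+1
9+4+2+1+1+1
9+3+3+1+1+1
9+3+2+2+1+1
9+2+2+2+2+1
…and 46 more, for 58 total.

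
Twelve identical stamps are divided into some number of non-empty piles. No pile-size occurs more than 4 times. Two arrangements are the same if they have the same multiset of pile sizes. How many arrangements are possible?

60

There are too many to list fully; the first 12 (by largest part) are:
12
11,1
10,2
10,1,1
9,3
9,2,1
9,1,1,1
8,4
8,3,1
8,2,2
8,2,1,1
8,1,1,1,1
…and 48 more, for 60 total.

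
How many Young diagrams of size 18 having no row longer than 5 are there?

141

Counting exhaustively, 141 partitions satisfy the conditions.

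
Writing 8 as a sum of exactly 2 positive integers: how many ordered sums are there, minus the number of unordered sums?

Ordered (compositions into 2 parts): C(7,1) = 7.
Partitions of 8 into exactly 2 parts: 4.
Difference: 7 − 4 = 3.

3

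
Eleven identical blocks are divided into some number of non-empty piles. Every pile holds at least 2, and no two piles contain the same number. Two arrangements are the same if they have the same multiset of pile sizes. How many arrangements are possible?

7

Listing the qualifying partitions of 11:
11
9, 2
8, 3
7, 4
6, 5
6, 3, 2
5, 4, 2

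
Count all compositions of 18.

131072

There are 17 gaps and each independently is a cut or not, giving 2^17 = 131072.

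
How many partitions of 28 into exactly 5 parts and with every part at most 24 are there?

291

Systematic enumeration (by largest part, then next-largest, …) yields 291.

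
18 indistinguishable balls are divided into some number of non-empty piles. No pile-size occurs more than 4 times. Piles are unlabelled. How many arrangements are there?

Enumerating by decreasing first part gives 262 partitions in all.

262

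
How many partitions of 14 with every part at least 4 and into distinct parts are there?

4

Enumerating:
14
10, 4
9, 5
8, 6
Counting gives 4.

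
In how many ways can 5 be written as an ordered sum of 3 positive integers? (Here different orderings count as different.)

6

Place 2 bars in the 4 internal gaps of a row of 5 dots: C(4,2) = 6.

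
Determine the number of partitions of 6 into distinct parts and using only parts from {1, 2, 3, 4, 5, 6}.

4

The partitions of 6 that satisfy the conditions:
6
5,1
4,2
3,2,1
That's 4 in total.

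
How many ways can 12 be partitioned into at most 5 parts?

47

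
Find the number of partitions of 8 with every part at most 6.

20

They are:
6, 2
6, 1, 1
5, 3
5, 2, 1
5, 1, 1, 1
4, 4
4, 3, 1
4, 2, 2
4, 2, 1, 1
4, 1, 1, 1, 1
3, 3, 2
3, 3, 1, 1
3, 2, 2, 1
3, 2, 1, 1, 1
3, 1, 1, 1, 1, 1
2, 2, 2, 2
2, 2, 2, 1, 1
2, 2, 1, 1, 1, 1
2, 1, 1, 1, 1, 1, 1
1, 1, 1, 1, 1, 1, 1, 1
Counting gives 20.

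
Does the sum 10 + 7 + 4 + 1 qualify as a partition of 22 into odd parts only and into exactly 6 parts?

No

The parts sum to 22, and the condition 'every summand is odd' is violated.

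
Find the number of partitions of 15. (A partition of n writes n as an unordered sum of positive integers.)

176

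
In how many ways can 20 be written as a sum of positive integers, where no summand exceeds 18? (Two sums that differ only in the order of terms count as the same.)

Systematic enumeration (by largest part, then next-largest, …) yields 625.

625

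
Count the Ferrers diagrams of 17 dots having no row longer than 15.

295

A full systematic count gives 295.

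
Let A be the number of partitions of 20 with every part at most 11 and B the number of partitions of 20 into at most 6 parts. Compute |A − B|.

Partitions of 20 with every part at most 11: 560.
Partitions of 20 into at most 6 parts: 282.
|560 − 282| = 278.

278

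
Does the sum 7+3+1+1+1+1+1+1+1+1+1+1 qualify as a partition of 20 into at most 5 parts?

The parts sum to 20, and the condition 'there are at most 5 summands' is violated.

No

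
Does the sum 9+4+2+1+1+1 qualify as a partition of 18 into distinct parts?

No

The parts sum to 18, and the condition 'all summands are distinct' is violated.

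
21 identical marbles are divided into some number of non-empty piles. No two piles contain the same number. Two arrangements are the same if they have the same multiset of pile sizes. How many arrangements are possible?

76

Direct enumeration gives 76 partitions.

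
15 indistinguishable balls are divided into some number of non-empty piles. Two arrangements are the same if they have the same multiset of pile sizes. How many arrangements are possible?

176

A full systematic count gives 176.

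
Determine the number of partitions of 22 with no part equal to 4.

Enumerating by decreasing first part gives 617 partitions in all.

617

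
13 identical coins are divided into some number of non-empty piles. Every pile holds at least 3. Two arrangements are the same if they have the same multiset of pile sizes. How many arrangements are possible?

10

They are:
13
10+3
9+4
8+5
7+6
7+3+3
6+4+3
5+5+3
5+4+4
4+3+3+3
Counting gives 10.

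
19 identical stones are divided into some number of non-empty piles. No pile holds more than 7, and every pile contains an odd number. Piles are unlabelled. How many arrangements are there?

There are too many to list fully; the first 12 (by largest part) are:
5,7,7
1,1,3,7,7
1,1,1,1,1,7,7
1,1,5,5,7
1,3,3,5,7
1,1,1,1,3,5,7
1,1,1,1,1,1,1,5,7
3,3,3,3,7
1,1,1,3,3,3,7
1,1,1,1,1,1,3,3,7
1,1,1,1,1,1,1,1,1,3,7
1,1,1,1,1,1,1,1,1,1,1,1,7
…and 18 more, for 30 total.

30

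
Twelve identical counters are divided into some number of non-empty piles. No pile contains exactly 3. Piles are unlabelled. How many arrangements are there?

47

There are too many to list fully; the first 12 (by largest part) are:
12
11 + 1
10 + 2
10 + 1 + 1
9 + 2 + 1
9 + 1 + 1 + 1
8 + 4
8 + 2 + 2
8 + 2 + 1 + 1
8 + 1 + 1 + 1 + 1
7 + 5
7 + 4 + 1
…and 35 more, for 47 total.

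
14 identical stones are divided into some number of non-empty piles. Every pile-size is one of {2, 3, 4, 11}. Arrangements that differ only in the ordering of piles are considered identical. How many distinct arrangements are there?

9

The partitions of 14 that satisfy the conditions:
11,3
4,4,4,2
4,4,3,3
4,4,2,2,2
4,3,3,2,2
4,2,2,2,2,2
3,3,3,3,2
3,3,2,2,2,2
2,2,2,2,2,2,2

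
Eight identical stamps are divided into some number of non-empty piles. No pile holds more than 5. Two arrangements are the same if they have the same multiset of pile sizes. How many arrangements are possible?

18

They are:
5 + 3
5 + 2 + 1
5 + 1 + 1 + 1
4 + 4
4 + 3 + 1
4 + 2 + 2
4 + 2 + 1 + 1
4 + 1 + 1 + 1 + 1
3 + 3 + 2
3 + 3 + 1 + 1
3 + 2 + 2 + 1
3 + 2 + 1 + 1 + 1
3 + 1 + 1 + 1 + 1 + 1
2 + 2 + 2 + 2
2 + 2 + 2 + 1 + 1
2 + 2 + 1 + 1 + 1 + 1
2 + 1 + 1 + 1 + 1 + 1 + 1
1 + 1 + 1 + 1 + 1 + 1 + 1 + 1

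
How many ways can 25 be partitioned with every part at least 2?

383

Systematic enumeration (by largest part, then next-largest, …) yields 383.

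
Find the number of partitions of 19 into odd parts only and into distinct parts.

They are:
19
1+3+15
1+5+13
1+7+11
3+5+11
3+7+9
That's 6 in total.

6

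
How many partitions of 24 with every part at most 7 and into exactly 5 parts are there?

Enumerating:
7,7,7,2,1
7,7,6,3,1
7,7,6,2,2
7,7,5,4,1
7,7,5,3,2
7,7,4,4,2
7,7,4,3,3
7,6,6,4,1
7,6,6,3,2
7,6,5,5,1
7,6,5,4,2
7,6,5,3,3
7,6,4,4,3
7,5,5,5,2
7,5,5,4,3
7,5,4,4,4
6,6,6,5,1
6,6,6,4,2
6,6,6,3,3
6,6,5,5,2
6,6,5,4,3
6,6,4,4,4
6,5,5,5,3
6,5,5,4,4
5,5,5,5,4
That's 25 in total.

25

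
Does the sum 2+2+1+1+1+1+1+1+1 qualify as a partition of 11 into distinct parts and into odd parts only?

No

The parts sum to 11, and the condition 'all summands are distinct' is violated.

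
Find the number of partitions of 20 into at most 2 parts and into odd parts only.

The partitions of 20 that satisfy the conditions:
19+1
17+3
15+5
13+7
11+9
Counting gives 5.

5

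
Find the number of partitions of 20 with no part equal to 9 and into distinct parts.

53

There are too many to list fully; the first 12 (by largest part) are:
20
19+1
18+2
17+3
17+2+1
16+4
16+3+1
15+5
15+4+1
15+3+2
14+6
14+5+1
…and 41 more, for 53 total.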